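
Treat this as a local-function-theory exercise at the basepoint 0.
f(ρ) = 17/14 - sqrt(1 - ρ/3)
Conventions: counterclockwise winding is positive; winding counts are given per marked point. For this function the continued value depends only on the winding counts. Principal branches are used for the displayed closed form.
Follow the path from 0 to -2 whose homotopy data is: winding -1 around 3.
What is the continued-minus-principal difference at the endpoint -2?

The rational part is single-valued and drops out of the difference; each branch term changes only by its own monodromy.
(-1)*sqrt(1 - ρ/(3)): winding -1 is odd, the square root flips sign, contributing -2*(-1)*sqrt(1 - (-2)/(3)) = -2*(-1)*sqrt(5/3) = (2/3)*sqrt(15).
Summing the contributions at ρ = -2 gives (2/3)*sqrt(15).

Continued minus principal equals (2/3)*sqrt(15).


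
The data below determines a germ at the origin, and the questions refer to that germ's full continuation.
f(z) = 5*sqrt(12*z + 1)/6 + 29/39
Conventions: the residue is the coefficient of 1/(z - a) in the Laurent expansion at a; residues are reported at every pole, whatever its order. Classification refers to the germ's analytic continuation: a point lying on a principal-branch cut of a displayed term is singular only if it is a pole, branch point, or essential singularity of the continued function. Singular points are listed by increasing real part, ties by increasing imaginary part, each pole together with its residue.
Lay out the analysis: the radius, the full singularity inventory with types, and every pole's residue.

Branch term (5/6)*sqrt(1 - z/(-1/12)): its argument vanishes at z = -1/12, a square-root branch point, modulus 1/12.
The radius of convergence is the smallest modulus among the singular points: 1/12.

Radius of convergence at 0: 1/12.
At -1/12: an algebraic (square-root) branch point.


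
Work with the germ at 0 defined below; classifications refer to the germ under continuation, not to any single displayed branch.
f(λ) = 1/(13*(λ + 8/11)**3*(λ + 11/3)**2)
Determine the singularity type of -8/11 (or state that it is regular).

The point is a pole of order 3.

The denominator factor λ + 8/11 vanishes at -8/11 and appears to the power 3; the numerator there equals 1/13, nonzero, and no other factor vanishes.
Hence a pole whose order is the multiplicity, 3.


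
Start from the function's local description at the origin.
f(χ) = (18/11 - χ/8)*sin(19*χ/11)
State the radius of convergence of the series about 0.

The radius of convergence is infinite.

The factor sin(19*χ/11) is entire and contributes no finite singular point.
The polynomial part has no poles.
No finite singular points: the Taylor series at 0 converges everywhere.


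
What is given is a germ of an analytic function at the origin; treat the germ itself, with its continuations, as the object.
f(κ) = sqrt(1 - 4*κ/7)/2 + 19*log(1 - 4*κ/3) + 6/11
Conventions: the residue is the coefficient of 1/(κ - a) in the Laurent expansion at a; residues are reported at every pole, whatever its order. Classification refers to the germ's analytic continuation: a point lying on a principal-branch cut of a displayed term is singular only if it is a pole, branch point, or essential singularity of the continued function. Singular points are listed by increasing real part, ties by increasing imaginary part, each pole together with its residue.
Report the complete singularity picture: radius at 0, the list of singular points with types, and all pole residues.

Branch term (1/2)*sqrt(1 - κ/(7/4)): its argument vanishes at κ = 7/4, a square-root branch point, modulus 7/4.
Branch term (19)*log(1 - κ/(3/4)): its argument vanishes at κ = 3/4, a logarithmic branch point, modulus 3/4.
The radius of convergence is the smallest modulus among the singular points: 3/4.
List the singular points by increasing real part (a conjugate pair: the negative imaginary part first).

Radius of convergence at 0: 3/4.
At 3/4: a logarithmic branch point.
At 7/4: an algebraic (square-root) branch point.


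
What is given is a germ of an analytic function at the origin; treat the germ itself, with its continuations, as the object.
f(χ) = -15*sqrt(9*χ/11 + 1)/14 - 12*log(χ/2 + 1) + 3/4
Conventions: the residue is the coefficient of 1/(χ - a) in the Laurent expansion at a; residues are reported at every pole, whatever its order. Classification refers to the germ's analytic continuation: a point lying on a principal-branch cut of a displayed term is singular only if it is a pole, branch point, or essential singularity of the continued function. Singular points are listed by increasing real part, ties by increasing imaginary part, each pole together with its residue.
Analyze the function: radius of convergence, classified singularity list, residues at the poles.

Radius of convergence at 0: 11/9.
At -2: a logarithmic branch point.
At -11/9: an algebraic (square-root) branch point.

Branch term (-15/14)*sqrt(1 - χ/(-11/9)): its argument vanishes at χ = -11/9, a square-root branch point, modulus 11/9.
Branch term (-12)*log(1 - χ/(-2)): its argument vanishes at χ = -2, a logarithmic branch point, modulus 2.
The radius of convergence is the smallest modulus among the singular points: 11/9.
List the singular points by increasing real part (a conjugate pair: the negative imaginary part first).


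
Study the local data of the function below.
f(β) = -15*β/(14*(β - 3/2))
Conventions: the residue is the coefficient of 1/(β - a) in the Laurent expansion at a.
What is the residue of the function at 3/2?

At the order-1 pole 3/2 set g(β) = (β - (3/2))*f(β) = -15*β/14.
Simple pole: residue = g(a) at a = 3/2, which is -45/28.

The residue is -45/28.


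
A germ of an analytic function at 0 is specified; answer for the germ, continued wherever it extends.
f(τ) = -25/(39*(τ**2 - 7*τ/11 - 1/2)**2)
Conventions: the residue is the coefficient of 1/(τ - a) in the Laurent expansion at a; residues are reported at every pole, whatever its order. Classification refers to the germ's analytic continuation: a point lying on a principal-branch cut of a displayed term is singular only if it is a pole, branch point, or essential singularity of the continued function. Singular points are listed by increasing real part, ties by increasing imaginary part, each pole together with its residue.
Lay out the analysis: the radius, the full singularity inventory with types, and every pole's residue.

Radius of convergence at 0: -7/22 + (1/22)*sqrt(291).
At 7/22 - (1/22)*sqrt(291): a pole of order 2; residue -(66550/3302559)*sqrt(291).
At 7/22 + (1/22)*sqrt(291): a pole of order 2; residue (66550/3302559)*sqrt(291).

Denominator factor (τ**2 - 7*τ/11 - 1/2)^2: discriminant 291/121, real irrational roots 7/22 + (1/22)*sqrt(291) and 7/22 - (1/22)*sqrt(291); poles of order 2, moduli 7/22 + (1/22)*sqrt(291) and -7/22 + (1/22)*sqrt(291).
The radius of convergence is the smallest modulus among the singular points: -7/22 + (1/22)*sqrt(291).
The factor τ**2 - 7*τ/11 - 1/2 splits as (τ - a)(τ - a') with a = 7/22 - (1/22)*sqrt(291), a' = 7/22 + (1/22)*sqrt(291). At the order-2 pole a set g(τ) = (τ - a)^2*f(τ) = [-25/39] / (τ - a')^2.
Order-2 pole: residue = g'(a); g'(7/22 - (1/22)*sqrt(291)) = -(66550/3302559)*sqrt(291), so the residue is -(66550/3302559)*sqrt(291).
The factor τ**2 - 7*τ/11 - 1/2 splits as (τ - a)(τ - a') with a = 7/22 + (1/22)*sqrt(291), a' = 7/22 - (1/22)*sqrt(291). At the order-2 pole a set g(τ) = (τ - a)^2*f(τ) = [-25/39] / (τ - a')^2.
Order-2 pole: residue = g'(a); g'(7/22 + (1/22)*sqrt(291)) = (66550/3302559)*sqrt(291), so the residue is (66550/3302559)*sqrt(291).
List the singular points by increasing real part (a conjugate pair: the negative imaginary part first).


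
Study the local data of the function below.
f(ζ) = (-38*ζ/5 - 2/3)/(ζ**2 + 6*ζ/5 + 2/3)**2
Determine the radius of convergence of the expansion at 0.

Denominator factor (ζ**2 + 6*ζ/5 + 2/3)^2: discriminant -92/75, complex-conjugate roots (-3/5) + ((1/15)*sqrt(69))*i and (-3/5) - ((1/15)*sqrt(69))*i; poles of order 2, moduli (1/3)*sqrt(6) and (1/3)*sqrt(6).
The radius of convergence is the smallest modulus among the singular points: (1/3)*sqrt(6).

The radius of convergence is (1/3)*sqrt(6).


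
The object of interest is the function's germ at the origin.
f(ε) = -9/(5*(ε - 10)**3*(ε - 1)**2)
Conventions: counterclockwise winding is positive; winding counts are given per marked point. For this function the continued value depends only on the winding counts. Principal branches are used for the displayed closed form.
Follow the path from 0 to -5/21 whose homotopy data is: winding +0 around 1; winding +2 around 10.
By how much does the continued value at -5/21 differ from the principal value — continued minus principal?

The function is rational, hence single-valued: continuing it around any pole returns the same value, so the difference is 0.

Continued minus principal equals 0.


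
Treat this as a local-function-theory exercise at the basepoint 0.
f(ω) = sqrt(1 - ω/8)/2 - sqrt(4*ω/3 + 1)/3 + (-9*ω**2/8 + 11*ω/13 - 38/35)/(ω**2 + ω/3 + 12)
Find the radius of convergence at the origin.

Denominator factor (ω**2 + ω/3 + 12): discriminant -431/9, complex-conjugate roots (-1/6) + ((1/6)*sqrt(431))*i and (-1/6) - ((1/6)*sqrt(431))*i; poles of order 1, moduli (2)*sqrt(3) and (2)*sqrt(3).
Branch term (1/2)*sqrt(1 - ω/(8)): its argument vanishes at ω = 8, a square-root branch point, modulus 8.
Branch term (-1/3)*sqrt(1 - ω/(-3/4)): its argument vanishes at ω = -3/4, a square-root branch point, modulus 3/4.
The radius of convergence is the smallest modulus among the singular points: 3/4.

The radius of convergence is 3/4.


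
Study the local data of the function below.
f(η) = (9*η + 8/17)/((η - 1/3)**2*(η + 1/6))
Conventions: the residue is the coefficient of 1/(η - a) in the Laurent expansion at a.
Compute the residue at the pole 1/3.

The residue is 70/17.

At the order-2 pole 1/3 set g(η) = (η - (1/3))^2*f(η) = (9*η + 8/17)/(η + 1/6).
Order-2 pole: residue = g'(a); g'(1/3) = 70/17, so the residue is 70/17.


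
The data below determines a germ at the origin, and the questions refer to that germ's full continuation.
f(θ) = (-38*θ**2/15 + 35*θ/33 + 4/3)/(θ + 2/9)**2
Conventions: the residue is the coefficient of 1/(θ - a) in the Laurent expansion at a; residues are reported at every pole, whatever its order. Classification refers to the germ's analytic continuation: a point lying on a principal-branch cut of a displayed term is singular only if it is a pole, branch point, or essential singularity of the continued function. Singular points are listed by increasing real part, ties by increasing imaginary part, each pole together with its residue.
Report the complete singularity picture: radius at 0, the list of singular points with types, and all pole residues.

Denominator factor (θ + 2/9)^2: pole of order 2 at -2/9, modulus 2/9.
The radius of convergence is the smallest modulus among the singular points: 2/9.
At the order-2 pole -2/9 set g(θ) = (θ - (-2/9))^2*f(θ) = -38*θ**2/15 + 35*θ/33 + 4/3.
Order-2 pole: residue = g'(a); g'(-2/9) = 3247/1485, so the residue is 3247/1485.

Radius of convergence at 0: 2/9.
At -2/9: a pole of order 2; residue 3247/1485.


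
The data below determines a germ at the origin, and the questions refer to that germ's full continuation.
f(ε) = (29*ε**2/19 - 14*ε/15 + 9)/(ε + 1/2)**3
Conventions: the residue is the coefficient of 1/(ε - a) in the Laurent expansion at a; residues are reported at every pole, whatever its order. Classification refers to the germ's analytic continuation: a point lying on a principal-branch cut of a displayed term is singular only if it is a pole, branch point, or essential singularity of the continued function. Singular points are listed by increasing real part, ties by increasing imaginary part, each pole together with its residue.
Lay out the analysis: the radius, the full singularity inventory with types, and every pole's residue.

Radius of convergence at 0: 1/2.
At -1/2: a pole of order 3; residue 29/19.

Denominator factor (ε + 1/2)^3: pole of order 3 at -1/2, modulus 1/2.
The radius of convergence is the smallest modulus among the singular points: 1/2.
At the order-3 pole -1/2 set g(ε) = (ε - (-1/2))^3*f(ε) = 29*ε**2/19 - 14*ε/15 + 9.
Order-3 pole: residue = g''(a)/2; g''(-1/2) = 58/19, so the residue is 29/19.


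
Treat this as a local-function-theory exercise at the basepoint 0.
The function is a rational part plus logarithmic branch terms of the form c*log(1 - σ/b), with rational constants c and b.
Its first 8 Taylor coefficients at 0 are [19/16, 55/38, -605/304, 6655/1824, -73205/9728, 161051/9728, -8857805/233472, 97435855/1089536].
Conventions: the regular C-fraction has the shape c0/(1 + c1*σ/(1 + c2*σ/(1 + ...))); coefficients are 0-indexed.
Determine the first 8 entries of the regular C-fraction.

The regular C-fraction coefficients are [19/16, -440/361, 7491/2888, 3971/16344, 9251/8172, 7491/16820, 31273/33640, 83259/159208].

Taylor coefficients (read off): a_0 = 19/16, a_1 = 55/38, a_2 = -605/304, a_3 = 6655/1824, a_4 = -73205/9728, a_5 = 161051/9728, a_6 = -8857805/233472, a_7 = 97435855/1089536.
c0 = a_0 = 19/16. Peel one level at a time: if S = 1 + c*σ/S' with S'(0) = 1, then c is the σ-coefficient of S and S' = c*σ/(S - 1).
S_1 = c0/f = 1 + (-440/361)*σ + (412005/130321)*σ^2 + ...; c1 = -440/361.
S_2 = c1*σ/(S_1 - 1) = 1 + (7491/2888)*σ + (-121/192)*σ^2 + ...; c2 = 7491/2888.
S_3 = c2*σ/(S_2 - 1) = 1 + (3971/16344)*σ + (-36735721/133563168)*σ^2 + ...; c3 = 3971/16344.
S_4 = c3*σ/(S_3 - 1) = 1 + (9251/8172)*σ + (-121/240)*σ^2 + ...; c4 = 9251/8172.
S_5 = c4*σ/(S_4 - 1) = 1 + (7491/16820)*σ + (-234266043/565824800)*σ^2 + ...; c5 = 7491/16820.
S_6 = c5*σ/(S_5 - 1) = 1 + (31273/33640)*σ + (-1089/2240)*σ^2 + ...; c6 = 31273/33640.
S_7 = c6*σ/(S_6 - 1) = 1 + (83259/159208)*σ + ...; c7 = 83259/159208.


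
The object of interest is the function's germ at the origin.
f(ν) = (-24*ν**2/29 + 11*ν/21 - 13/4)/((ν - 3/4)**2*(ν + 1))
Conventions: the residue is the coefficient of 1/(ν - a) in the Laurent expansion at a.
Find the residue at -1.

At the order-1 pole -1 set g(ν) = (ν - (-1))*f(ν) = (-24*ν**2/29 + 11*ν/21 - 13/4)/(ν - 3/4)**2.
Simple pole: residue = g(a) at a = -1, which is -44836/29841.

The residue is -44836/29841.


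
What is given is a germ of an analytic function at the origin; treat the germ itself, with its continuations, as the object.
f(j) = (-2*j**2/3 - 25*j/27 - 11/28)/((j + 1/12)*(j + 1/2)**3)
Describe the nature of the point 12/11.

The point is a regular point.

Denominator factors: j + 1/12 = 155/132 at j = 12/11; j + 1/2 = 35/22 at j = 12/11 — none vanishes.
So the germ continues analytically to 12/11.


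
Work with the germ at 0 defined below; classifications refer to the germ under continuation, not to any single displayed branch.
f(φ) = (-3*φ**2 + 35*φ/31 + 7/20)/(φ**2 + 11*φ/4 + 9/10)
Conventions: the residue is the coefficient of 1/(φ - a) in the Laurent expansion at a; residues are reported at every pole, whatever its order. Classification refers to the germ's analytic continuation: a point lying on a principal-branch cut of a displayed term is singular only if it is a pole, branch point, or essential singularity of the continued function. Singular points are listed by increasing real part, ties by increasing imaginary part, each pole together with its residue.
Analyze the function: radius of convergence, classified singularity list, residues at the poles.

Denominator factor (φ**2 + 11*φ/4 + 9/10): discriminant 317/80, real irrational roots -11/8 + (1/40)*sqrt(1585) and -11/8 - (1/40)*sqrt(1585); poles of order 1, moduli 11/8 - (1/40)*sqrt(1585) and 11/8 + (1/40)*sqrt(1585).
The radius of convergence is the smallest modulus among the singular points: 11/8 - (1/40)*sqrt(1585).
The factor φ**2 + 11*φ/4 + 9/10 splits as (φ - a)(φ - a') with a = -11/8 - (1/40)*sqrt(1585), a' = -11/8 + (1/40)*sqrt(1585). At the order-1 pole a set g(φ) = (φ - a)*f(φ) = [-3*φ**2 + 35*φ/31 + 7/20] / (φ - a').
Simple pole: residue = g(a) at a = -11/8 - (1/40)*sqrt(1585), which is 1163/248 + (48837/393080)*sqrt(1585).
The factor φ**2 + 11*φ/4 + 9/10 splits as (φ - a)(φ - a') with a = -11/8 + (1/40)*sqrt(1585), a' = -11/8 - (1/40)*sqrt(1585). At the order-1 pole a set g(φ) = (φ - a)*f(φ) = [-3*φ**2 + 35*φ/31 + 7/20] / (φ - a').
Simple pole: residue = g(a) at a = -11/8 + (1/40)*sqrt(1585), which is 1163/248 - (48837/393080)*sqrt(1585).
List the singular points by increasing real part (a conjugate pair: the negative imaginary part first).

Radius of convergence at 0: 11/8 - (1/40)*sqrt(1585).
At -11/8 - (1/40)*sqrt(1585): a pole of order 1; residue 1163/248 + (48837/393080)*sqrt(1585).
At -11/8 + (1/40)*sqrt(1585): a pole of order 1; residue 1163/248 - (48837/393080)*sqrt(1585).


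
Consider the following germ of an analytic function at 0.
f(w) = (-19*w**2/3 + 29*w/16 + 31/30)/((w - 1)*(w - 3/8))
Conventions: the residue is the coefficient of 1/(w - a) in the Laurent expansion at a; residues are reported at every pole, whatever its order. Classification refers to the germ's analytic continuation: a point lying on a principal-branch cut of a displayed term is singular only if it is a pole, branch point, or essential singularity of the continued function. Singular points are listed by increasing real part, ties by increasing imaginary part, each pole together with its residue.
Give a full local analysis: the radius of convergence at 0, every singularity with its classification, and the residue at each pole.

Radius of convergence at 0: 3/8.
At 3/8: a pole of order 1; residue -1579/1200.
At 1: a pole of order 1; residue -279/50.

Denominator factor (w - 1): pole of order 1 at 1, modulus 1.
Denominator factor (w - 3/8): pole of order 1 at 3/8, modulus 3/8.
The radius of convergence is the smallest modulus among the singular points: 3/8.
At the order-1 pole 3/8 set g(w) = (w - (3/8))*f(w) = (-19*w**2/3 + 29*w/16 + 31/30)/(w - 1).
Simple pole: residue = g(a) at a = 3/8, which is -1579/1200.
At the order-1 pole 1 set g(w) = (w - (1))*f(w) = (-19*w**2/3 + 29*w/16 + 31/30)/(w - 3/8).
Simple pole: residue = g(a) at a = 1, which is -279/50.
List the singular points by increasing real part (a conjugate pair: the negative imaginary part first).


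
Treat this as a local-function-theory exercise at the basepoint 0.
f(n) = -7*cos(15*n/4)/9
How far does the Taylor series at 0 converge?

The factor cos(15*n/4) is entire and contributes no finite singular point.
The polynomial part has no poles.
No finite singular points: the Taylor series at 0 converges everywhere.

The radius of convergence is infinite.


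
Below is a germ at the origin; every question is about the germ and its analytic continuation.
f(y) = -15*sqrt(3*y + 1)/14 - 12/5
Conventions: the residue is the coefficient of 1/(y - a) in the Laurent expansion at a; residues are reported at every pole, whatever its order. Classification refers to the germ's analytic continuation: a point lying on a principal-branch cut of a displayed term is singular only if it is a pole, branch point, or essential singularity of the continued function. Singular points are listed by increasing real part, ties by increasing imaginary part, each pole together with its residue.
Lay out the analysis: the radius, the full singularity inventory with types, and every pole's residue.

Radius of convergence at 0: 1/3.
At -1/3: an algebraic (square-root) branch point.

Branch term (-15/14)*sqrt(1 - y/(-1/3)): its argument vanishes at y = -1/3, a square-root branch point, modulus 1/3.
The radius of convergence is the smallest modulus among the singular points: 1/3.


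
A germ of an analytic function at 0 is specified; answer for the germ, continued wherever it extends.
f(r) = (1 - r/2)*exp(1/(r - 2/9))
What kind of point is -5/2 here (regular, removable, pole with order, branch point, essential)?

The point is a regular point.

There is no denominator, hence no pole anywhere.
The essential point of exp(1/(r - (2/9))) is 2/9, not -5/2.
So the germ continues analytically to -5/2.


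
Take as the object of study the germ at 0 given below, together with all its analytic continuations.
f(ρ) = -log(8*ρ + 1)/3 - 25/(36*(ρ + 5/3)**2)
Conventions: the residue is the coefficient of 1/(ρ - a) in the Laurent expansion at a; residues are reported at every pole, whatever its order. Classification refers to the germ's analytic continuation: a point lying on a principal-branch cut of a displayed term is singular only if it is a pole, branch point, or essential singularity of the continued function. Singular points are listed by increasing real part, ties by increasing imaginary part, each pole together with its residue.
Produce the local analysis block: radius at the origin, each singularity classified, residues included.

Denominator factor (ρ + 5/3)^2: pole of order 2 at -5/3, modulus 5/3.
Branch term (-1/3)*log(1 - ρ/(-1/8)): its argument vanishes at ρ = -1/8, a logarithmic branch point, modulus 1/8.
The radius of convergence is the smallest modulus among the singular points: 1/8.
The branch term is analytic at -5/3 and contributes nothing to the residue; only the rational part matters.
At the order-2 pole -5/3 set g(ρ) = (ρ - (-5/3))^2*(rational part) = -25/36.
Order-2 pole: residue = g'(a); g'(-5/3) = 0, so the residue is 0.
List the singular points by increasing real part (a conjugate pair: the negative imaginary part first).

Radius of convergence at 0: 1/8.
At -5/3: a pole of order 2; residue 0.
At -1/8: a logarithmic branch point.


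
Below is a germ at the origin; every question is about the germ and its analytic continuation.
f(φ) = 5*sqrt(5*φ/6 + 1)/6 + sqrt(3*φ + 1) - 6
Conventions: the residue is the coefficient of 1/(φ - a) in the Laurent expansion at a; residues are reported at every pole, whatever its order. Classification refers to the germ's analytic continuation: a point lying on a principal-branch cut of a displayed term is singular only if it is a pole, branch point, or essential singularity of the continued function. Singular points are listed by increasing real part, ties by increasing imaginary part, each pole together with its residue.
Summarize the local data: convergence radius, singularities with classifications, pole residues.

Branch term (1)*sqrt(1 - φ/(-1/3)): its argument vanishes at φ = -1/3, a square-root branch point, modulus 1/3.
Branch term (5/6)*sqrt(1 - φ/(-6/5)): its argument vanishes at φ = -6/5, a square-root branch point, modulus 6/5.
The radius of convergence is the smallest modulus among the singular points: 1/3.
List the singular points by increasing real part (a conjugate pair: the negative imaginary part first).

Radius of convergence at 0: 1/3.
At -6/5: an algebraic (square-root) branch point.
At -1/3: an algebraic (square-root) branch point.


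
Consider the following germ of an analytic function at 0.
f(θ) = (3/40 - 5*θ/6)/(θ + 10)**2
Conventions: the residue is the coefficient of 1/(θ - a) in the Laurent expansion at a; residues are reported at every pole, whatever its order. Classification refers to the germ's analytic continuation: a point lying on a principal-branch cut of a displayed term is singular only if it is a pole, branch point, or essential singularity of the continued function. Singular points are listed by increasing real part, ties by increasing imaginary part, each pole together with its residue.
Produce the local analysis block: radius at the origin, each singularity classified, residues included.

Denominator factor (θ + 10)^2: pole of order 2 at -10, modulus 10.
The radius of convergence is the smallest modulus among the singular points: 10.
At the order-2 pole -10 set g(θ) = (θ - (-10))^2*f(θ) = 3/40 - 5*θ/6.
Order-2 pole: residue = g'(a); g'(-10) = -5/6, so the residue is -5/6.

Radius of convergence at 0: 10.
At -10: a pole of order 2; residue -5/6.


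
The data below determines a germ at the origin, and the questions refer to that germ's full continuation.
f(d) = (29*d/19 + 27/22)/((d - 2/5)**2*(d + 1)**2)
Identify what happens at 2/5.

The point is a pole of order 2.

The denominator factor d - 2/5 vanishes at 2/5 and appears to the power 2; the numerator there equals 3841/2090, nonzero, and no other factor vanishes.
Hence a pole whose order is the multiplicity, 2.


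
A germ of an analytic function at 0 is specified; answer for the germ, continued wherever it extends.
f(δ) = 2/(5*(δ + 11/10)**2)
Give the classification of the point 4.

The point is a regular point.

Denominator factors: δ + 11/10 = 51/10 at δ = 4 — none vanishes.
So the germ continues analytically to 4.


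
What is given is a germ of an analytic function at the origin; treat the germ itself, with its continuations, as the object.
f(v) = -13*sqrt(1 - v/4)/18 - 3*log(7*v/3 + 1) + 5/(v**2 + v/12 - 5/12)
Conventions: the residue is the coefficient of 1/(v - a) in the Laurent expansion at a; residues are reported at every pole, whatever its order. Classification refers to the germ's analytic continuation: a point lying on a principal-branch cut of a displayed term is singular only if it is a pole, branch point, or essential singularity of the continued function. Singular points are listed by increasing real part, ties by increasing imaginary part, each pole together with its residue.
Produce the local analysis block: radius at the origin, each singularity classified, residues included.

Radius of convergence at 0: 3/7.
At -1/24 - (1/24)*sqrt(241): a pole of order 1; residue -(60/241)*sqrt(241).
At -3/7: a logarithmic branch point.
At -1/24 + (1/24)*sqrt(241): a pole of order 1; residue (60/241)*sqrt(241).
At 4: an algebraic (square-root) branch point.

Denominator factor (v**2 + v/12 - 5/12): discriminant 241/144, real irrational roots -1/24 + (1/24)*sqrt(241) and -1/24 - (1/24)*sqrt(241); poles of order 1, moduli -1/24 + (1/24)*sqrt(241) and 1/24 + (1/24)*sqrt(241).
Branch term (-3)*log(1 - v/(-3/7)): its argument vanishes at v = -3/7, a logarithmic branch point, modulus 3/7.
Branch term (-13/18)*sqrt(1 - v/(4)): its argument vanishes at v = 4, a square-root branch point, modulus 4.
The radius of convergence is the smallest modulus among the singular points: 3/7.
The branch terms are analytic at -1/24 - (1/24)*sqrt(241) and contribute nothing to the residue; only the rational part matters.
The factor v**2 + v/12 - 5/12 splits as (v - a)(v - a') with a = -1/24 - (1/24)*sqrt(241), a' = -1/24 + (1/24)*sqrt(241). At the order-1 pole a set g(v) = (v - a)*(rational part) = [5] / (v - a').
Simple pole: residue = g(a) at a = -1/24 - (1/24)*sqrt(241), which is -(60/241)*sqrt(241).
The branch terms are analytic at -1/24 + (1/24)*sqrt(241) and contribute nothing to the residue; only the rational part matters.
The factor v**2 + v/12 - 5/12 splits as (v - a)(v - a') with a = -1/24 + (1/24)*sqrt(241), a' = -1/24 - (1/24)*sqrt(241). At the order-1 pole a set g(v) = (v - a)*(rational part) = [5] / (v - a').
Simple pole: residue = g(a) at a = -1/24 + (1/24)*sqrt(241), which is (60/241)*sqrt(241).
List the singular points by increasing real part (a conjugate pair: the negative imaginary part first).


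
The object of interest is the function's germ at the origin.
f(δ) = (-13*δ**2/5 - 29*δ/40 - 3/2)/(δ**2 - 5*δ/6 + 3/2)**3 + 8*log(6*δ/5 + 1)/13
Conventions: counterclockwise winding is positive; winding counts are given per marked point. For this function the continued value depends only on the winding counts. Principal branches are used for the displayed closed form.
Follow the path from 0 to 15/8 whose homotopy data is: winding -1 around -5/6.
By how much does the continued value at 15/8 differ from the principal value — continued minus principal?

Continued minus principal equals -(16/13)*pi*i.

The rational part is single-valued and drops out of the difference; each branch term changes only by its own monodromy.
(8/13)*log(1 - δ/(-5/6)): each positive loop around -5/6 adds 2*pi*i to the log, so winding -1 contributes (8/13)*(-1)*2*pi*i = -(16/13)*pi*i.
Summing the contributions at δ = 15/8 gives -(16/13)*pi*i.


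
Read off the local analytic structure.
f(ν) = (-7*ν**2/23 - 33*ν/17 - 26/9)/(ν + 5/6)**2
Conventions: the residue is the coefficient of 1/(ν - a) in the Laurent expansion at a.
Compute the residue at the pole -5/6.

At the order-2 pole -5/6 set g(ν) = (ν - (-5/6))^2*f(ν) = -7*ν**2/23 - 33*ν/17 - 26/9.
Order-2 pole: residue = g'(a); g'(-5/6) = -1682/1173, so the residue is -1682/1173.

The residue is -1682/1173.


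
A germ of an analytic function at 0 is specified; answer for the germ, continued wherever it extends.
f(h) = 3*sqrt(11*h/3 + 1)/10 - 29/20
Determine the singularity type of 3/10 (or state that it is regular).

The point is a regular point.

There is no denominator, hence no pole anywhere.
Branch term sqrt(1 - h/(-3/11)): argument at 3/10 is 21/10, nonzero, so 3/10 is not its branch point (a point on a principal cut is still regular for the continued germ).
So the germ continues analytically to 3/10.


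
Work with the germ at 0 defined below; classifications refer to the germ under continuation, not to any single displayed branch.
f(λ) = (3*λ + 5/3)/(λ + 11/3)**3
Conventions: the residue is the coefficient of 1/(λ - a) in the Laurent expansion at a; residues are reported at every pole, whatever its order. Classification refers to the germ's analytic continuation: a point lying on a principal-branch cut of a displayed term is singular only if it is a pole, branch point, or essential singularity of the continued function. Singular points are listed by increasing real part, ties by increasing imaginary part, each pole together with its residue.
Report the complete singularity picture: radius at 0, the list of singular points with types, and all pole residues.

Denominator factor (λ + 11/3)^3: pole of order 3 at -11/3, modulus 11/3.
The radius of convergence is the smallest modulus among the singular points: 11/3.
At the order-3 pole -11/3 set g(λ) = (λ - (-11/3))^3*f(λ) = 3*λ + 5/3.
Order-3 pole: residue = g''(a)/2; g''(-11/3) = 0, so the residue is 0.

Radius of convergence at 0: 11/3.
At -11/3: a pole of order 3; residue 0.


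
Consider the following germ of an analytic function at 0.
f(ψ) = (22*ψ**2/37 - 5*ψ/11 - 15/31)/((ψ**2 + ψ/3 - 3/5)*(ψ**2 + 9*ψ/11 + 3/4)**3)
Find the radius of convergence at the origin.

Denominator factor (ψ**2 + 9*ψ/11 + 3/4)^3: discriminant -282/121, complex-conjugate roots (-9/22) + ((1/22)*sqrt(282))*i and (-9/22) - ((1/22)*sqrt(282))*i; poles of order 3, moduli (1/2)*sqrt(3) and (1/2)*sqrt(3).
Denominator factor (ψ**2 + ψ/3 - 3/5): discriminant 113/45, real irrational roots -1/6 + (1/30)*sqrt(565) and -1/6 - (1/30)*sqrt(565); poles of order 1, moduli -1/6 + (1/30)*sqrt(565) and 1/6 + (1/30)*sqrt(565).
The radius of convergence is the smallest modulus among the singular points: -1/6 + (1/30)*sqrt(565).

The radius of convergence is -1/6 + (1/30)*sqrt(565).


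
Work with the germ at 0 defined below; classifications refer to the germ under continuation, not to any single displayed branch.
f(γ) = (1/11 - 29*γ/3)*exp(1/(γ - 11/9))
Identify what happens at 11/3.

There is no denominator, hence no pole anywhere.
The essential point of exp(1/(γ - (11/9))) is 11/9, not 11/3.
So the germ continues analytically to 11/3.

The point is a regular point.


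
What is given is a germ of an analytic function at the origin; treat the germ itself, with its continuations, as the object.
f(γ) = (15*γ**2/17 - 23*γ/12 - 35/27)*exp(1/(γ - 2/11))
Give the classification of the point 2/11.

The exponent 1/(γ - (2/11)) has a pole at 2/11, so exp(1/(γ - (2/11))) takes every nonzero value near it: an essential singularity (not a pole of any order).

The point is an essential singularity.


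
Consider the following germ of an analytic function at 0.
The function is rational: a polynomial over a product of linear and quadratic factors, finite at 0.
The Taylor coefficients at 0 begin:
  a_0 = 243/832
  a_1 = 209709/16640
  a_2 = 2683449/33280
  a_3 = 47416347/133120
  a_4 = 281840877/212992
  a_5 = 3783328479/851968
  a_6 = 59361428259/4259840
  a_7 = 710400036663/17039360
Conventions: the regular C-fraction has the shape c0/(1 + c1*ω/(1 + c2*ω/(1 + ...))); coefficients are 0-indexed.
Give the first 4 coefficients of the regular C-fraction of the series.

Taylor coefficients (read off): a_0 = 243/832, a_1 = 209709/16640, a_2 = 2683449/33280, a_3 = 47416347/133120.
c0 = a_0 = 243/832. Peel one level at a time: if S = 1 + c*ω/S' with S'(0) = 1, then c is the ω-coefficient of S and S' = c*ω/(S - 1).
S_1 = c0/f = 1 + (-863/20)*ω + (634339/400)*ω^2 + ...; c1 = -863/20.
S_2 = c1*ω/(S_1 - 1) = 1 + (634339/17260)*ω + (75499371/5958152)*ω^2 + ...; c2 = 634339/17260.
S_3 = c2*ω/(S_2 - 1) = 1 + (-377496855/1094869114)*ω + ...; c3 = -377496855/1094869114.

The regular C-fraction coefficients are [243/832, -863/20, 634339/17260, -377496855/1094869114].


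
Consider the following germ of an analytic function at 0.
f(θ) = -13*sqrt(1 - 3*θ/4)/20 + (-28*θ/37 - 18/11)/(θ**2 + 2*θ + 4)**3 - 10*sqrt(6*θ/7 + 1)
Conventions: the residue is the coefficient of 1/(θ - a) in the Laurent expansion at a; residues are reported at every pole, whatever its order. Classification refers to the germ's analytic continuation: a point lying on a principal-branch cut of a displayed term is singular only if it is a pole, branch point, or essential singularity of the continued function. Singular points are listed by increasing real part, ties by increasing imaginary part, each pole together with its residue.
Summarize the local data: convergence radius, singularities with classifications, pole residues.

Denominator factor (θ**2 + 2*θ + 4)^3: discriminant -12, complex-conjugate roots (-1) + (sqrt(3))*i and (-1) - (sqrt(3))*i; poles of order 3, moduli 2 and 2.
Branch term (-13/20)*sqrt(1 - θ/(4/3)): its argument vanishes at θ = 4/3, a square-root branch point, modulus 4/3.
Branch term (-10)*sqrt(1 - θ/(-7/6)): its argument vanishes at θ = -7/6, a square-root branch point, modulus 7/6.
The radius of convergence is the smallest modulus among the singular points: 7/6.
The branch terms are analytic at (-1) - (sqrt(3))*i and contribute nothing to the residue; only the rational part matters.
The factor θ**2 + 2*θ + 4 splits as (θ - a)(θ - a') with a = (-1) - (sqrt(3))*i, a' = (-1) + (sqrt(3))*i. At the order-3 pole a set g(θ) = (θ - a)^3*(rational part) = [-28*θ/37 - 18/11] / (θ - a')^3.
Order-3 pole: residue = g''(a)/2; g''((-1) - (sqrt(3))*i) = -((179/14652)*sqrt(3))*i, so the residue is -((179/29304)*sqrt(3))*i.
The branch terms are analytic at (-1) + (sqrt(3))*i and contribute nothing to the residue; only the rational part matters.
The factor θ**2 + 2*θ + 4 splits as (θ - a)(θ - a') with a = (-1) + (sqrt(3))*i, a' = (-1) - (sqrt(3))*i. At the order-3 pole a set g(θ) = (θ - a)^3*(rational part) = [-28*θ/37 - 18/11] / (θ - a')^3.
Order-3 pole: residue = g''(a)/2; g''((-1) + (sqrt(3))*i) = ((179/14652)*sqrt(3))*i, so the residue is ((179/29304)*sqrt(3))*i.
List the singular points by increasing real part (a conjugate pair: the negative imaginary part first).

Radius of convergence at 0: 7/6.
At -7/6: an algebraic (square-root) branch point.
At (-1) - (sqrt(3))*i: a pole of order 3; residue -((179/29304)*sqrt(3))*i.
At (-1) + (sqrt(3))*i: a pole of order 3; residue ((179/29304)*sqrt(3))*i.
At 4/3: an algebraic (square-root) branch point.


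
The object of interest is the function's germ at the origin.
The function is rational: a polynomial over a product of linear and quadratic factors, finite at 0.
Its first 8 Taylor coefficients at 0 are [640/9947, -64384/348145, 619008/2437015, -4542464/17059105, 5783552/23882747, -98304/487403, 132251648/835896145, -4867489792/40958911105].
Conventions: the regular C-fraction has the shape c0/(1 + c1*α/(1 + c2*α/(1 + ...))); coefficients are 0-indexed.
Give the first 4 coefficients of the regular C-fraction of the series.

Taylor coefficients (read off): a_0 = 640/9947, a_1 = -64384/348145, a_2 = 619008/2437015, a_3 = -4542464/17059105.
c0 = a_0 = 640/9947. Peel one level at a time: if S = 1 + c*α/S' with S'(0) = 1, then c is the α-coefficient of S and S' = c*α/(S - 1).
S_1 = c0/f = 1 + (503/175)*α + (132109/30625)*α^2 + ...; c1 = 503/175.
S_2 = c1*α/(S_1 - 1) = 1 + (-132109/88025)*α + (5536432/12397441)*α^2 + ...; c2 = -132109/88025.
S_3 = c2*α/(S_2 - 1) = 1 + (138410800/465155789)*α + ...; c3 = 138410800/465155789.

The regular C-fraction coefficients are [640/9947, 503/175, -132109/88025, 138410800/465155789].


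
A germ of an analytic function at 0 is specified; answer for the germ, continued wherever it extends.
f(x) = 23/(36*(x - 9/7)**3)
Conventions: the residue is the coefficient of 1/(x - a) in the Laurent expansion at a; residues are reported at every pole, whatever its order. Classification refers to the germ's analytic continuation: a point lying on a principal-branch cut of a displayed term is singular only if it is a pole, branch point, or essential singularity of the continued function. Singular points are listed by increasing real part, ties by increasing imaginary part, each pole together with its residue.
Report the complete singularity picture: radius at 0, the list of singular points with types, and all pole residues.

Radius of convergence at 0: 9/7.
At 9/7: a pole of order 3; residue 0.

Denominator factor (x - 9/7)^3: pole of order 3 at 9/7, modulus 9/7.
The radius of convergence is the smallest modulus among the singular points: 9/7.
At the order-3 pole 9/7 set g(x) = (x - (9/7))^3*f(x) = 23/36.
Order-3 pole: residue = g''(a)/2; g''(9/7) = 0, so the residue is 0.


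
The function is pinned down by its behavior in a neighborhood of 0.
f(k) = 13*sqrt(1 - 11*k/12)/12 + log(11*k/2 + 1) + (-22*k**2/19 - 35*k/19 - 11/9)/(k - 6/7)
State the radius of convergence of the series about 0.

Denominator factor (k - 6/7): pole of order 1 at 6/7, modulus 6/7.
Branch term (1)*log(1 - k/(-2/11)): its argument vanishes at k = -2/11, a logarithmic branch point, modulus 2/11.
Branch term (13/12)*sqrt(1 - k/(12/11)): its argument vanishes at k = 12/11, a square-root branch point, modulus 12/11.
The radius of convergence is the smallest modulus among the singular points: 2/11.

The radius of convergence is 2/11.


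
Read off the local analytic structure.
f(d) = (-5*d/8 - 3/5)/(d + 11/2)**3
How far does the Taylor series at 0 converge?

The radius of convergence is 11/2.

Denominator factor (d + 11/2)^3: pole of order 3 at -11/2, modulus 11/2.
The radius of convergence is the smallest modulus among the singular points: 11/2.


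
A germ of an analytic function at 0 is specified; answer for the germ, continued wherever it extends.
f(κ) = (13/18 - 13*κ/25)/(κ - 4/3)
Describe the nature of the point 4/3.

The denominator factor κ - 4/3 vanishes at 4/3 and appears to the power 1; the numerator there equals 13/450, nonzero, and no other factor vanishes.
Hence a pole whose order is the multiplicity, 1.

The point is a pole of order 1.


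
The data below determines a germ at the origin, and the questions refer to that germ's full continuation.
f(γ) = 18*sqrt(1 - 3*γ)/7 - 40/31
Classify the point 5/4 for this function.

There is no denominator, hence no pole anywhere.
Branch term sqrt(1 - γ/(1/3)): argument at 5/4 is -11/4, nonzero, so 5/4 is not its branch point (a point on a principal cut is still regular for the continued germ).
So the germ continues analytically to 5/4.

The point is a regular point.


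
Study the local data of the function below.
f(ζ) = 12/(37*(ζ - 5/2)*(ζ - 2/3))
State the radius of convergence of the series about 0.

The radius of convergence is 2/3.

Denominator factor (ζ - 5/2): pole of order 1 at 5/2, modulus 5/2.
Denominator factor (ζ - 2/3): pole of order 1 at 2/3, modulus 2/3.
The radius of convergence is the smallest modulus among the singular points: 2/3.


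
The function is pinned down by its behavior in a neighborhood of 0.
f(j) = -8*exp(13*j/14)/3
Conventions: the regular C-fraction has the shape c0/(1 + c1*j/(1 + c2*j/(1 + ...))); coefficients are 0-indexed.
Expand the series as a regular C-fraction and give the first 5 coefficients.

Taylor coefficients (expand at 0): a_0 = -8/3, a_1 = -52/21, a_2 = -169/147, a_3 = -2197/6174, a_4 = -28561/345744.
c0 = a_0 = -8/3. Peel one level at a time: if S = 1 + c*j/S' with S'(0) = 1, then c is the j-coefficient of S and S' = c*j/(S - 1).
S_1 = c0/f = 1 + (-13/14)*j + (169/392)*j^2 + ...; c1 = -13/14.
S_2 = c1*j/(S_1 - 1) = 1 + (13/28)*j + (169/2352)*j^2 + ...; c2 = 13/28.
S_3 = c2*j/(S_2 - 1) = 1 + (-13/84)*j + (169/7056)*j^2 + ...; c3 = -13/84.
S_4 = c3*j/(S_3 - 1) = 1 + (13/84)*j + ...; c4 = 13/84.

The regular C-fraction coefficients are [-8/3, -13/14, 13/28, -13/84, 13/84].
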